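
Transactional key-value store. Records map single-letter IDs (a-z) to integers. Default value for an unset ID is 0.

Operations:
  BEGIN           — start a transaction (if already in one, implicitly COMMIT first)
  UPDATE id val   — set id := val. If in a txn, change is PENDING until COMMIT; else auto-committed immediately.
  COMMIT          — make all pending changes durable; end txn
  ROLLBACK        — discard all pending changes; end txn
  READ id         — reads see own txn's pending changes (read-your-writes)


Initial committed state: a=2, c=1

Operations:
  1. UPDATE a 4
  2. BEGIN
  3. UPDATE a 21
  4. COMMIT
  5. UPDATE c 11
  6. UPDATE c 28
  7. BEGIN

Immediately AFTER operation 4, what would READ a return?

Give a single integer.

Initial committed: {a=2, c=1}
Op 1: UPDATE a=4 (auto-commit; committed a=4)
Op 2: BEGIN: in_txn=True, pending={}
Op 3: UPDATE a=21 (pending; pending now {a=21})
Op 4: COMMIT: merged ['a'] into committed; committed now {a=21, c=1}
After op 4: visible(a) = 21 (pending={}, committed={a=21, c=1})

Answer: 21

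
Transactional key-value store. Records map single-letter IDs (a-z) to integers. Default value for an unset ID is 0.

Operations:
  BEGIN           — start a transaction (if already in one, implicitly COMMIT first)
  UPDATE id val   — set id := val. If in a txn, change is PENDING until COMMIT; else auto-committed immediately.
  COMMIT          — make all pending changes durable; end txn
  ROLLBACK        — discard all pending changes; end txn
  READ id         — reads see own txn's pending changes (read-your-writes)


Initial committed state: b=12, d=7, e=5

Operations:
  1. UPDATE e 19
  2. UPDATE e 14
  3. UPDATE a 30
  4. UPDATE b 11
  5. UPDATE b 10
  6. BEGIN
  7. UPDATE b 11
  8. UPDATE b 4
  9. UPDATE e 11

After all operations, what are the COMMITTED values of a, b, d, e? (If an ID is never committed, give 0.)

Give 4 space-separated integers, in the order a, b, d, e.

Answer: 30 10 7 14

Derivation:
Initial committed: {b=12, d=7, e=5}
Op 1: UPDATE e=19 (auto-commit; committed e=19)
Op 2: UPDATE e=14 (auto-commit; committed e=14)
Op 3: UPDATE a=30 (auto-commit; committed a=30)
Op 4: UPDATE b=11 (auto-commit; committed b=11)
Op 5: UPDATE b=10 (auto-commit; committed b=10)
Op 6: BEGIN: in_txn=True, pending={}
Op 7: UPDATE b=11 (pending; pending now {b=11})
Op 8: UPDATE b=4 (pending; pending now {b=4})
Op 9: UPDATE e=11 (pending; pending now {b=4, e=11})
Final committed: {a=30, b=10, d=7, e=14}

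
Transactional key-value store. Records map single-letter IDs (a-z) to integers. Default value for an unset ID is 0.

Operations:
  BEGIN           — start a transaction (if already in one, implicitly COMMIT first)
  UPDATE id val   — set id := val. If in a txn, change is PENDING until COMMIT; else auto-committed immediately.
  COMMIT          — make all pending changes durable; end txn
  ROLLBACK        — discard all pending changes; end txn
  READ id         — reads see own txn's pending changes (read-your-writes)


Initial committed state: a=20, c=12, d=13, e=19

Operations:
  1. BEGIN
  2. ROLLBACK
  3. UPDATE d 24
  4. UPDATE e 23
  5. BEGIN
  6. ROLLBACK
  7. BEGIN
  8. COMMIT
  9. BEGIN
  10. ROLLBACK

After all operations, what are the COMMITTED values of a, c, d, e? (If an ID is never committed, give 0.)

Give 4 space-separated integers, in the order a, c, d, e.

Answer: 20 12 24 23

Derivation:
Initial committed: {a=20, c=12, d=13, e=19}
Op 1: BEGIN: in_txn=True, pending={}
Op 2: ROLLBACK: discarded pending []; in_txn=False
Op 3: UPDATE d=24 (auto-commit; committed d=24)
Op 4: UPDATE e=23 (auto-commit; committed e=23)
Op 5: BEGIN: in_txn=True, pending={}
Op 6: ROLLBACK: discarded pending []; in_txn=False
Op 7: BEGIN: in_txn=True, pending={}
Op 8: COMMIT: merged [] into committed; committed now {a=20, c=12, d=24, e=23}
Op 9: BEGIN: in_txn=True, pending={}
Op 10: ROLLBACK: discarded pending []; in_txn=False
Final committed: {a=20, c=12, d=24, e=23}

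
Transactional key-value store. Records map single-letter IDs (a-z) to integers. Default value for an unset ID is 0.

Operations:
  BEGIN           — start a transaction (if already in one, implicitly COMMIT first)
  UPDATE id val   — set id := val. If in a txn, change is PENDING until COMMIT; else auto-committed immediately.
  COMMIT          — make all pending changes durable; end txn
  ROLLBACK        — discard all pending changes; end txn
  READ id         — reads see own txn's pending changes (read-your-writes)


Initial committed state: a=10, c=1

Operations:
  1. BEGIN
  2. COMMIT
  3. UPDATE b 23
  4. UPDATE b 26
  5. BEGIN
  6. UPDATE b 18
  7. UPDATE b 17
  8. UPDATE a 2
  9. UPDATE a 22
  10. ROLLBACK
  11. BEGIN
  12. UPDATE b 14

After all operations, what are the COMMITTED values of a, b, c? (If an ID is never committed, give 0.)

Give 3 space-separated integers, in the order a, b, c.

Answer: 10 26 1

Derivation:
Initial committed: {a=10, c=1}
Op 1: BEGIN: in_txn=True, pending={}
Op 2: COMMIT: merged [] into committed; committed now {a=10, c=1}
Op 3: UPDATE b=23 (auto-commit; committed b=23)
Op 4: UPDATE b=26 (auto-commit; committed b=26)
Op 5: BEGIN: in_txn=True, pending={}
Op 6: UPDATE b=18 (pending; pending now {b=18})
Op 7: UPDATE b=17 (pending; pending now {b=17})
Op 8: UPDATE a=2 (pending; pending now {a=2, b=17})
Op 9: UPDATE a=22 (pending; pending now {a=22, b=17})
Op 10: ROLLBACK: discarded pending ['a', 'b']; in_txn=False
Op 11: BEGIN: in_txn=True, pending={}
Op 12: UPDATE b=14 (pending; pending now {b=14})
Final committed: {a=10, b=26, c=1}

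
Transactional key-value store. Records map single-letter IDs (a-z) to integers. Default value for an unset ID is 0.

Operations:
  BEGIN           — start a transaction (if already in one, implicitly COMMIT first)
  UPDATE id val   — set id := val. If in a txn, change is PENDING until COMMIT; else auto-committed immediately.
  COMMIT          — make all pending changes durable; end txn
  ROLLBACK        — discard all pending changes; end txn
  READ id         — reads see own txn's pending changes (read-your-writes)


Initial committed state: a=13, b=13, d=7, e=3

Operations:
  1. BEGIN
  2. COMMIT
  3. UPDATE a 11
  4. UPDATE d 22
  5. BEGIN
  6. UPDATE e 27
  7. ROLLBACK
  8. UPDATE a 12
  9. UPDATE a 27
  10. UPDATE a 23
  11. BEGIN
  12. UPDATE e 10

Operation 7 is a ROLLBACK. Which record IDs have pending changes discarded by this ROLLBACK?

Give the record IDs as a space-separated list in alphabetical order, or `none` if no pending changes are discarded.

Initial committed: {a=13, b=13, d=7, e=3}
Op 1: BEGIN: in_txn=True, pending={}
Op 2: COMMIT: merged [] into committed; committed now {a=13, b=13, d=7, e=3}
Op 3: UPDATE a=11 (auto-commit; committed a=11)
Op 4: UPDATE d=22 (auto-commit; committed d=22)
Op 5: BEGIN: in_txn=True, pending={}
Op 6: UPDATE e=27 (pending; pending now {e=27})
Op 7: ROLLBACK: discarded pending ['e']; in_txn=False
Op 8: UPDATE a=12 (auto-commit; committed a=12)
Op 9: UPDATE a=27 (auto-commit; committed a=27)
Op 10: UPDATE a=23 (auto-commit; committed a=23)
Op 11: BEGIN: in_txn=True, pending={}
Op 12: UPDATE e=10 (pending; pending now {e=10})
ROLLBACK at op 7 discards: ['e']

Answer: e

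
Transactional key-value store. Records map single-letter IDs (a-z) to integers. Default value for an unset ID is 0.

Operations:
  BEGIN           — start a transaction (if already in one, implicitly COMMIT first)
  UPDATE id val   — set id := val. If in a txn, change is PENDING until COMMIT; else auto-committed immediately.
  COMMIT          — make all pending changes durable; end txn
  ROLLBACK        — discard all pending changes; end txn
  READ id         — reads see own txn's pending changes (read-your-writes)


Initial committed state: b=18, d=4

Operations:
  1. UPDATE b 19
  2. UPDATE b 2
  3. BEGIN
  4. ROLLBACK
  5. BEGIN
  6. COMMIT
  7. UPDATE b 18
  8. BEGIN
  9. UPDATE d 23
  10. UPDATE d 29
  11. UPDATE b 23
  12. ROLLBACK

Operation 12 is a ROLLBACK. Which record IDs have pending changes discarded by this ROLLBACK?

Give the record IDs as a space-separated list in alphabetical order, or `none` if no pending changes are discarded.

Initial committed: {b=18, d=4}
Op 1: UPDATE b=19 (auto-commit; committed b=19)
Op 2: UPDATE b=2 (auto-commit; committed b=2)
Op 3: BEGIN: in_txn=True, pending={}
Op 4: ROLLBACK: discarded pending []; in_txn=False
Op 5: BEGIN: in_txn=True, pending={}
Op 6: COMMIT: merged [] into committed; committed now {b=2, d=4}
Op 7: UPDATE b=18 (auto-commit; committed b=18)
Op 8: BEGIN: in_txn=True, pending={}
Op 9: UPDATE d=23 (pending; pending now {d=23})
Op 10: UPDATE d=29 (pending; pending now {d=29})
Op 11: UPDATE b=23 (pending; pending now {b=23, d=29})
Op 12: ROLLBACK: discarded pending ['b', 'd']; in_txn=False
ROLLBACK at op 12 discards: ['b', 'd']

Answer: b d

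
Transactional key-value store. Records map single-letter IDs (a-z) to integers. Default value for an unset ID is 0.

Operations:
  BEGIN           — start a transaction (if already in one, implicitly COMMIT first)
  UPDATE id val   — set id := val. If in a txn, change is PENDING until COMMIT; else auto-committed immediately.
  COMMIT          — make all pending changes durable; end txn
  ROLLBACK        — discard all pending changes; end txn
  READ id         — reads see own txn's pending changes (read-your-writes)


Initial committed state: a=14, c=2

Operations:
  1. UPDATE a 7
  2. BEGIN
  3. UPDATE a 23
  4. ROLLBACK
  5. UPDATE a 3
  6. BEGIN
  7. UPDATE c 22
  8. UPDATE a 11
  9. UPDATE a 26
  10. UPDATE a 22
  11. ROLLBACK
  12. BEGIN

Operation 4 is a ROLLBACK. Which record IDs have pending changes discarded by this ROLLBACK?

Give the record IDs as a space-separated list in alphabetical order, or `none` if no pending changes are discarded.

Answer: a

Derivation:
Initial committed: {a=14, c=2}
Op 1: UPDATE a=7 (auto-commit; committed a=7)
Op 2: BEGIN: in_txn=True, pending={}
Op 3: UPDATE a=23 (pending; pending now {a=23})
Op 4: ROLLBACK: discarded pending ['a']; in_txn=False
Op 5: UPDATE a=3 (auto-commit; committed a=3)
Op 6: BEGIN: in_txn=True, pending={}
Op 7: UPDATE c=22 (pending; pending now {c=22})
Op 8: UPDATE a=11 (pending; pending now {a=11, c=22})
Op 9: UPDATE a=26 (pending; pending now {a=26, c=22})
Op 10: UPDATE a=22 (pending; pending now {a=22, c=22})
Op 11: ROLLBACK: discarded pending ['a', 'c']; in_txn=False
Op 12: BEGIN: in_txn=True, pending={}
ROLLBACK at op 4 discards: ['a']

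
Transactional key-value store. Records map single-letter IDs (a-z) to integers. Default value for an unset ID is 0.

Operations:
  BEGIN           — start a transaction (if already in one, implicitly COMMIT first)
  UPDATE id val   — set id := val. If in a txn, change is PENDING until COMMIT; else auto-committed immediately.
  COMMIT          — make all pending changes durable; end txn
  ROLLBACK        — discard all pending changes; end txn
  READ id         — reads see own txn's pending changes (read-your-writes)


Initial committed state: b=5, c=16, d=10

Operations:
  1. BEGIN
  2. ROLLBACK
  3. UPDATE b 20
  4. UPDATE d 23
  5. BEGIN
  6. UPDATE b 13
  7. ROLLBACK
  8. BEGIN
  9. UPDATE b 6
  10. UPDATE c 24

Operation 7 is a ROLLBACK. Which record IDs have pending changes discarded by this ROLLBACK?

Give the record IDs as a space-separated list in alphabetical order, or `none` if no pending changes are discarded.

Answer: b

Derivation:
Initial committed: {b=5, c=16, d=10}
Op 1: BEGIN: in_txn=True, pending={}
Op 2: ROLLBACK: discarded pending []; in_txn=False
Op 3: UPDATE b=20 (auto-commit; committed b=20)
Op 4: UPDATE d=23 (auto-commit; committed d=23)
Op 5: BEGIN: in_txn=True, pending={}
Op 6: UPDATE b=13 (pending; pending now {b=13})
Op 7: ROLLBACK: discarded pending ['b']; in_txn=False
Op 8: BEGIN: in_txn=True, pending={}
Op 9: UPDATE b=6 (pending; pending now {b=6})
Op 10: UPDATE c=24 (pending; pending now {b=6, c=24})
ROLLBACK at op 7 discards: ['b']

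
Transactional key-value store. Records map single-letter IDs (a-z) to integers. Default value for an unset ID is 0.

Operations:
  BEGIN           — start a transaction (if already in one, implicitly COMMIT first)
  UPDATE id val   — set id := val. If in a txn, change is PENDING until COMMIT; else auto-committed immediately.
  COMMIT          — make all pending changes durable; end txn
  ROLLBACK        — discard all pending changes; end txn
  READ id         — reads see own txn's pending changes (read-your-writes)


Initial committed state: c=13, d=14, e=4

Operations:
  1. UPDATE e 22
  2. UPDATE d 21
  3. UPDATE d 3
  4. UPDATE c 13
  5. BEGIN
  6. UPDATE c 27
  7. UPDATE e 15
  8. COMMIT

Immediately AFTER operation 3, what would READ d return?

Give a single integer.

Answer: 3

Derivation:
Initial committed: {c=13, d=14, e=4}
Op 1: UPDATE e=22 (auto-commit; committed e=22)
Op 2: UPDATE d=21 (auto-commit; committed d=21)
Op 3: UPDATE d=3 (auto-commit; committed d=3)
After op 3: visible(d) = 3 (pending={}, committed={c=13, d=3, e=22})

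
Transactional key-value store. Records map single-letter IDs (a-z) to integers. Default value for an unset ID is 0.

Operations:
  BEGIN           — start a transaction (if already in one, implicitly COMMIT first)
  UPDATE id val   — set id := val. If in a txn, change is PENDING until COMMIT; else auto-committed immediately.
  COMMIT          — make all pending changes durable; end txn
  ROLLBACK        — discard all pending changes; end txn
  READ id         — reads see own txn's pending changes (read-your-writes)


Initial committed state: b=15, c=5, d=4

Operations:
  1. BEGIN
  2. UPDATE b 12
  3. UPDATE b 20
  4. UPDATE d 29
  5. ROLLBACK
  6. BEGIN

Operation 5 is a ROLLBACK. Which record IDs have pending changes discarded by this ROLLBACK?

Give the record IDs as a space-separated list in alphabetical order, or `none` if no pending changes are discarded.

Initial committed: {b=15, c=5, d=4}
Op 1: BEGIN: in_txn=True, pending={}
Op 2: UPDATE b=12 (pending; pending now {b=12})
Op 3: UPDATE b=20 (pending; pending now {b=20})
Op 4: UPDATE d=29 (pending; pending now {b=20, d=29})
Op 5: ROLLBACK: discarded pending ['b', 'd']; in_txn=False
Op 6: BEGIN: in_txn=True, pending={}
ROLLBACK at op 5 discards: ['b', 'd']

Answer: b d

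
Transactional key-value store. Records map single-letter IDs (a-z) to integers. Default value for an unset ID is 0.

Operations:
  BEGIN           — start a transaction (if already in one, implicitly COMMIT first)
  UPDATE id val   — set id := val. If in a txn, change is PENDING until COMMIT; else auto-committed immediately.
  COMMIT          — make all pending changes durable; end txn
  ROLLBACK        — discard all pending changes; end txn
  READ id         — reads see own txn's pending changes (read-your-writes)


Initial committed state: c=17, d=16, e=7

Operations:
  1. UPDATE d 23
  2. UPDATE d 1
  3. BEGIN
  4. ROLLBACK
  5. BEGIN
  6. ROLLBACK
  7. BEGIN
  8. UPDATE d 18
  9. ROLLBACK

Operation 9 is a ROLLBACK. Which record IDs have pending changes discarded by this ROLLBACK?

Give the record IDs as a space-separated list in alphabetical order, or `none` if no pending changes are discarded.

Initial committed: {c=17, d=16, e=7}
Op 1: UPDATE d=23 (auto-commit; committed d=23)
Op 2: UPDATE d=1 (auto-commit; committed d=1)
Op 3: BEGIN: in_txn=True, pending={}
Op 4: ROLLBACK: discarded pending []; in_txn=False
Op 5: BEGIN: in_txn=True, pending={}
Op 6: ROLLBACK: discarded pending []; in_txn=False
Op 7: BEGIN: in_txn=True, pending={}
Op 8: UPDATE d=18 (pending; pending now {d=18})
Op 9: ROLLBACK: discarded pending ['d']; in_txn=False
ROLLBACK at op 9 discards: ['d']

Answer: d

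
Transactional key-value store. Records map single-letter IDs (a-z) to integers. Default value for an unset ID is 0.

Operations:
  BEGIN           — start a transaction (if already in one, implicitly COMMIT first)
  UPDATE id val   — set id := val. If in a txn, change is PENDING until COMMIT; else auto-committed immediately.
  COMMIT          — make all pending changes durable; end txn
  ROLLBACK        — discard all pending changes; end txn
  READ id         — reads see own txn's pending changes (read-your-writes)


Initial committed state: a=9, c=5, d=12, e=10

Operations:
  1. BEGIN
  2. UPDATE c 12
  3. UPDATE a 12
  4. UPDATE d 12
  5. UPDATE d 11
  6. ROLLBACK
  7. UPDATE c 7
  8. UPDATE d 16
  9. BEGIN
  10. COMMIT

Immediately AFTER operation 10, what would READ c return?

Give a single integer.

Initial committed: {a=9, c=5, d=12, e=10}
Op 1: BEGIN: in_txn=True, pending={}
Op 2: UPDATE c=12 (pending; pending now {c=12})
Op 3: UPDATE a=12 (pending; pending now {a=12, c=12})
Op 4: UPDATE d=12 (pending; pending now {a=12, c=12, d=12})
Op 5: UPDATE d=11 (pending; pending now {a=12, c=12, d=11})
Op 6: ROLLBACK: discarded pending ['a', 'c', 'd']; in_txn=False
Op 7: UPDATE c=7 (auto-commit; committed c=7)
Op 8: UPDATE d=16 (auto-commit; committed d=16)
Op 9: BEGIN: in_txn=True, pending={}
Op 10: COMMIT: merged [] into committed; committed now {a=9, c=7, d=16, e=10}
After op 10: visible(c) = 7 (pending={}, committed={a=9, c=7, d=16, e=10})

Answer: 7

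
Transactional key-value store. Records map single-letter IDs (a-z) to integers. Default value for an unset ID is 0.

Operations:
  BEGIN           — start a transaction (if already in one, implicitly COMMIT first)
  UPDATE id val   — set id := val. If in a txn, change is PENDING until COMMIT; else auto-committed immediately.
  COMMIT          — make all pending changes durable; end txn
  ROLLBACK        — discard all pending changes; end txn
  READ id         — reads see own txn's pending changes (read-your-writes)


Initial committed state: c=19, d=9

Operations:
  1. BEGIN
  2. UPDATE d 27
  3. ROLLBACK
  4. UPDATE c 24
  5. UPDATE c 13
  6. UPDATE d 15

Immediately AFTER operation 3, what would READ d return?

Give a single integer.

Answer: 9

Derivation:
Initial committed: {c=19, d=9}
Op 1: BEGIN: in_txn=True, pending={}
Op 2: UPDATE d=27 (pending; pending now {d=27})
Op 3: ROLLBACK: discarded pending ['d']; in_txn=False
After op 3: visible(d) = 9 (pending={}, committed={c=19, d=9})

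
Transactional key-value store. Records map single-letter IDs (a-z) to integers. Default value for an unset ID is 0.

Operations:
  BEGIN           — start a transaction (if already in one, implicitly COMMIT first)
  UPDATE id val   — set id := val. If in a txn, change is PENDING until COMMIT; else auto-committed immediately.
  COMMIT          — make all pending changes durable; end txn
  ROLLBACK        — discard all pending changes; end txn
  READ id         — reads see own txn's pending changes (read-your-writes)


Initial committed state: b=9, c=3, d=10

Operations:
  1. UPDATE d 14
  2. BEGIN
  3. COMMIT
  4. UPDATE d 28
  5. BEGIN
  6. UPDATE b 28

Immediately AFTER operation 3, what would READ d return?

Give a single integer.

Answer: 14

Derivation:
Initial committed: {b=9, c=3, d=10}
Op 1: UPDATE d=14 (auto-commit; committed d=14)
Op 2: BEGIN: in_txn=True, pending={}
Op 3: COMMIT: merged [] into committed; committed now {b=9, c=3, d=14}
After op 3: visible(d) = 14 (pending={}, committed={b=9, c=3, d=14})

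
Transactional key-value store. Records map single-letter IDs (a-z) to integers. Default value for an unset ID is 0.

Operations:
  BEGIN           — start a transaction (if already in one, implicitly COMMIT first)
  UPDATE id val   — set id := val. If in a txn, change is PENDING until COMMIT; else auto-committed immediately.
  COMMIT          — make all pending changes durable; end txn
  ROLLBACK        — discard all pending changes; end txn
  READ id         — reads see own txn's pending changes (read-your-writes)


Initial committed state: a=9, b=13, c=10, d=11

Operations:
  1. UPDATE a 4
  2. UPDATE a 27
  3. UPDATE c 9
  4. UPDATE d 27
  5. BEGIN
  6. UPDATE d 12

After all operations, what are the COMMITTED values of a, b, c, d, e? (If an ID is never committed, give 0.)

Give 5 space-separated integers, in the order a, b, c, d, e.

Initial committed: {a=9, b=13, c=10, d=11}
Op 1: UPDATE a=4 (auto-commit; committed a=4)
Op 2: UPDATE a=27 (auto-commit; committed a=27)
Op 3: UPDATE c=9 (auto-commit; committed c=9)
Op 4: UPDATE d=27 (auto-commit; committed d=27)
Op 5: BEGIN: in_txn=True, pending={}
Op 6: UPDATE d=12 (pending; pending now {d=12})
Final committed: {a=27, b=13, c=9, d=27}

Answer: 27 13 9 27 0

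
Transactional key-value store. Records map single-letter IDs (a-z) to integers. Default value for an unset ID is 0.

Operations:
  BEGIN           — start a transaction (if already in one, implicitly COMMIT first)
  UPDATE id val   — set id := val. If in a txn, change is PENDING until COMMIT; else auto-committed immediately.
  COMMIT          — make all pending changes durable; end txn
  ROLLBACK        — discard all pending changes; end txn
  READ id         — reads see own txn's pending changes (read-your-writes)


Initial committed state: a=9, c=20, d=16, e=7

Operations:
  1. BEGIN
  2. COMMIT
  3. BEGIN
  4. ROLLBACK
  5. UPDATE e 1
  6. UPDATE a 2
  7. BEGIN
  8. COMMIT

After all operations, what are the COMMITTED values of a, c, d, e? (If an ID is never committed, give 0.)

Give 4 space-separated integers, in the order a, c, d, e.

Initial committed: {a=9, c=20, d=16, e=7}
Op 1: BEGIN: in_txn=True, pending={}
Op 2: COMMIT: merged [] into committed; committed now {a=9, c=20, d=16, e=7}
Op 3: BEGIN: in_txn=True, pending={}
Op 4: ROLLBACK: discarded pending []; in_txn=False
Op 5: UPDATE e=1 (auto-commit; committed e=1)
Op 6: UPDATE a=2 (auto-commit; committed a=2)
Op 7: BEGIN: in_txn=True, pending={}
Op 8: COMMIT: merged [] into committed; committed now {a=2, c=20, d=16, e=1}
Final committed: {a=2, c=20, d=16, e=1}

Answer: 2 20 16 1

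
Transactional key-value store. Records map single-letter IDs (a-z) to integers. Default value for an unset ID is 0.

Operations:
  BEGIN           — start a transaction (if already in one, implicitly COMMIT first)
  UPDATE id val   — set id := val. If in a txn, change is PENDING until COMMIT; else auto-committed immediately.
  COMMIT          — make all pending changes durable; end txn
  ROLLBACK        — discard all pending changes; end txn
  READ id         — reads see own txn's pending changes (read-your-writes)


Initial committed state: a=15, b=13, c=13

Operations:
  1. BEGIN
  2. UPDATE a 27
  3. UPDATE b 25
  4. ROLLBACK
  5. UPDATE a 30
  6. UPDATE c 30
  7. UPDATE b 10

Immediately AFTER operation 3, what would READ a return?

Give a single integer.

Initial committed: {a=15, b=13, c=13}
Op 1: BEGIN: in_txn=True, pending={}
Op 2: UPDATE a=27 (pending; pending now {a=27})
Op 3: UPDATE b=25 (pending; pending now {a=27, b=25})
After op 3: visible(a) = 27 (pending={a=27, b=25}, committed={a=15, b=13, c=13})

Answer: 27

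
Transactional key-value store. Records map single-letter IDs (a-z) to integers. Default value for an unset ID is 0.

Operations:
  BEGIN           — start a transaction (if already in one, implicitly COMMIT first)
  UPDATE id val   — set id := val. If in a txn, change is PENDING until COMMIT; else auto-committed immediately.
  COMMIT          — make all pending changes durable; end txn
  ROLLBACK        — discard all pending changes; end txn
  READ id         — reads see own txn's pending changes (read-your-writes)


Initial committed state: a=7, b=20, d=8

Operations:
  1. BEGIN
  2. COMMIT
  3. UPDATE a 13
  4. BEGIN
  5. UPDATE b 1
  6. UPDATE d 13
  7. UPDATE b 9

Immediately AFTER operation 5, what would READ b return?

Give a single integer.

Initial committed: {a=7, b=20, d=8}
Op 1: BEGIN: in_txn=True, pending={}
Op 2: COMMIT: merged [] into committed; committed now {a=7, b=20, d=8}
Op 3: UPDATE a=13 (auto-commit; committed a=13)
Op 4: BEGIN: in_txn=True, pending={}
Op 5: UPDATE b=1 (pending; pending now {b=1})
After op 5: visible(b) = 1 (pending={b=1}, committed={a=13, b=20, d=8})

Answer: 1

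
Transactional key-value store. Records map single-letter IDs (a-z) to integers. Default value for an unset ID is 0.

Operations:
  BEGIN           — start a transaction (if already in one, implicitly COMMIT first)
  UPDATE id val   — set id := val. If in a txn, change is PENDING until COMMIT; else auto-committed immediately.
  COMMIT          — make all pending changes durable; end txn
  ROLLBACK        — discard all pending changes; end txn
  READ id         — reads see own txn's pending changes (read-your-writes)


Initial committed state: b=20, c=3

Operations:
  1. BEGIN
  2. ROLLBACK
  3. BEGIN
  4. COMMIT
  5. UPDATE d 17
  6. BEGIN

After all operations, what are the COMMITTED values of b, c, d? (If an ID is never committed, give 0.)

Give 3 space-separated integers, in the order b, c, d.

Answer: 20 3 17

Derivation:
Initial committed: {b=20, c=3}
Op 1: BEGIN: in_txn=True, pending={}
Op 2: ROLLBACK: discarded pending []; in_txn=False
Op 3: BEGIN: in_txn=True, pending={}
Op 4: COMMIT: merged [] into committed; committed now {b=20, c=3}
Op 5: UPDATE d=17 (auto-commit; committed d=17)
Op 6: BEGIN: in_txn=True, pending={}
Final committed: {b=20, c=3, d=17}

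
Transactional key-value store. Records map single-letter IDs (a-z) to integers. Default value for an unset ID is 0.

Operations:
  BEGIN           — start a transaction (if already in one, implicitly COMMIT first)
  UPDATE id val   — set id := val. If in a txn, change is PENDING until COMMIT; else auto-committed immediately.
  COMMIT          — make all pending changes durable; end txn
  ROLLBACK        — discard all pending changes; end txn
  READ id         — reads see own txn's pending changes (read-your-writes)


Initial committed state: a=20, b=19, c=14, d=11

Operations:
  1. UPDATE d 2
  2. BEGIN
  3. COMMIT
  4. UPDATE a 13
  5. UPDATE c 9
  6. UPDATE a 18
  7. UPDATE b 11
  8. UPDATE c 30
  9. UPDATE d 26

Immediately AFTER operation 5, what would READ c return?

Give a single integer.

Initial committed: {a=20, b=19, c=14, d=11}
Op 1: UPDATE d=2 (auto-commit; committed d=2)
Op 2: BEGIN: in_txn=True, pending={}
Op 3: COMMIT: merged [] into committed; committed now {a=20, b=19, c=14, d=2}
Op 4: UPDATE a=13 (auto-commit; committed a=13)
Op 5: UPDATE c=9 (auto-commit; committed c=9)
After op 5: visible(c) = 9 (pending={}, committed={a=13, b=19, c=9, d=2})

Answer: 9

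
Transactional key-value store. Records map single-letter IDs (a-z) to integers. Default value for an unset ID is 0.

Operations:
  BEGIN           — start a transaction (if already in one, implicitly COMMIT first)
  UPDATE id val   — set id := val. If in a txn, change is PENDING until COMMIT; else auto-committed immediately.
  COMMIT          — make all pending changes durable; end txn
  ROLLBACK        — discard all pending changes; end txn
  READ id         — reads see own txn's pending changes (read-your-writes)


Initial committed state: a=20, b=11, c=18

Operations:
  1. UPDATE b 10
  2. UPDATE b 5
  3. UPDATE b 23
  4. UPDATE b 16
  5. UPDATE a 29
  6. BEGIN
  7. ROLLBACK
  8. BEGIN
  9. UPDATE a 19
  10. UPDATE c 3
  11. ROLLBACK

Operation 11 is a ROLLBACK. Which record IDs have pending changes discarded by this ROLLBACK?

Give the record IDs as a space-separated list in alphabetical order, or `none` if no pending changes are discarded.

Initial committed: {a=20, b=11, c=18}
Op 1: UPDATE b=10 (auto-commit; committed b=10)
Op 2: UPDATE b=5 (auto-commit; committed b=5)
Op 3: UPDATE b=23 (auto-commit; committed b=23)
Op 4: UPDATE b=16 (auto-commit; committed b=16)
Op 5: UPDATE a=29 (auto-commit; committed a=29)
Op 6: BEGIN: in_txn=True, pending={}
Op 7: ROLLBACK: discarded pending []; in_txn=False
Op 8: BEGIN: in_txn=True, pending={}
Op 9: UPDATE a=19 (pending; pending now {a=19})
Op 10: UPDATE c=3 (pending; pending now {a=19, c=3})
Op 11: ROLLBACK: discarded pending ['a', 'c']; in_txn=False
ROLLBACK at op 11 discards: ['a', 'c']

Answer: a c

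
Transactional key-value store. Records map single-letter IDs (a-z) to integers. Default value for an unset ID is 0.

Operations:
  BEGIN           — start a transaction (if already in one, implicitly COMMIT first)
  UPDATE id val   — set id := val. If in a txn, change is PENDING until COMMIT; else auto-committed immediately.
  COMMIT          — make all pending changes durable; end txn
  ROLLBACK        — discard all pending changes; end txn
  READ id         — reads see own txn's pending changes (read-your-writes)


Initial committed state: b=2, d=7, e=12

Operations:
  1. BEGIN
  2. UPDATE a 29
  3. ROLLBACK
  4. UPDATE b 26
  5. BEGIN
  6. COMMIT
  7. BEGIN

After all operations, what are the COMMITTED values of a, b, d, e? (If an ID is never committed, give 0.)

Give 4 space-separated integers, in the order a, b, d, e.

Initial committed: {b=2, d=7, e=12}
Op 1: BEGIN: in_txn=True, pending={}
Op 2: UPDATE a=29 (pending; pending now {a=29})
Op 3: ROLLBACK: discarded pending ['a']; in_txn=False
Op 4: UPDATE b=26 (auto-commit; committed b=26)
Op 5: BEGIN: in_txn=True, pending={}
Op 6: COMMIT: merged [] into committed; committed now {b=26, d=7, e=12}
Op 7: BEGIN: in_txn=True, pending={}
Final committed: {b=26, d=7, e=12}

Answer: 0 26 7 12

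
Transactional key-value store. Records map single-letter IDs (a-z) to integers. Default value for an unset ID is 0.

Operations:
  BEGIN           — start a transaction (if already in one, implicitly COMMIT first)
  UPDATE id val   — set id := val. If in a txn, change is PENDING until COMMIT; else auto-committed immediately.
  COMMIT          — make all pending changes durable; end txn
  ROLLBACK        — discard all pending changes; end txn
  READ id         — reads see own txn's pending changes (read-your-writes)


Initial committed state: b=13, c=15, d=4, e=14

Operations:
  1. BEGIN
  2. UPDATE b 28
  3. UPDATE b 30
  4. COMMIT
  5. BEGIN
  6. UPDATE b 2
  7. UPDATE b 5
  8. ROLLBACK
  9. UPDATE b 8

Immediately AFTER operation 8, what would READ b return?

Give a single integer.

Initial committed: {b=13, c=15, d=4, e=14}
Op 1: BEGIN: in_txn=True, pending={}
Op 2: UPDATE b=28 (pending; pending now {b=28})
Op 3: UPDATE b=30 (pending; pending now {b=30})
Op 4: COMMIT: merged ['b'] into committed; committed now {b=30, c=15, d=4, e=14}
Op 5: BEGIN: in_txn=True, pending={}
Op 6: UPDATE b=2 (pending; pending now {b=2})
Op 7: UPDATE b=5 (pending; pending now {b=5})
Op 8: ROLLBACK: discarded pending ['b']; in_txn=False
After op 8: visible(b) = 30 (pending={}, committed={b=30, c=15, d=4, e=14})

Answer: 30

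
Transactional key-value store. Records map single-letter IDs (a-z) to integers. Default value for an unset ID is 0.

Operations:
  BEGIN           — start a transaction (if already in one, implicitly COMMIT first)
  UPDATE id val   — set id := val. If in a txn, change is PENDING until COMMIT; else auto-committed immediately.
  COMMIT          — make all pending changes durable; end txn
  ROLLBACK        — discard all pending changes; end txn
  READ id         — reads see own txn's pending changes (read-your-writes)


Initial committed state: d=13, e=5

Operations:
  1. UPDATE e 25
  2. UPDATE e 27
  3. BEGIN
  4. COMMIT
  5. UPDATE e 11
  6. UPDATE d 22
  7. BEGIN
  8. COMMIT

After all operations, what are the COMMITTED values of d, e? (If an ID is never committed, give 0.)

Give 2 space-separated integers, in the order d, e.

Answer: 22 11

Derivation:
Initial committed: {d=13, e=5}
Op 1: UPDATE e=25 (auto-commit; committed e=25)
Op 2: UPDATE e=27 (auto-commit; committed e=27)
Op 3: BEGIN: in_txn=True, pending={}
Op 4: COMMIT: merged [] into committed; committed now {d=13, e=27}
Op 5: UPDATE e=11 (auto-commit; committed e=11)
Op 6: UPDATE d=22 (auto-commit; committed d=22)
Op 7: BEGIN: in_txn=True, pending={}
Op 8: COMMIT: merged [] into committed; committed now {d=22, e=11}
Final committed: {d=22, e=11}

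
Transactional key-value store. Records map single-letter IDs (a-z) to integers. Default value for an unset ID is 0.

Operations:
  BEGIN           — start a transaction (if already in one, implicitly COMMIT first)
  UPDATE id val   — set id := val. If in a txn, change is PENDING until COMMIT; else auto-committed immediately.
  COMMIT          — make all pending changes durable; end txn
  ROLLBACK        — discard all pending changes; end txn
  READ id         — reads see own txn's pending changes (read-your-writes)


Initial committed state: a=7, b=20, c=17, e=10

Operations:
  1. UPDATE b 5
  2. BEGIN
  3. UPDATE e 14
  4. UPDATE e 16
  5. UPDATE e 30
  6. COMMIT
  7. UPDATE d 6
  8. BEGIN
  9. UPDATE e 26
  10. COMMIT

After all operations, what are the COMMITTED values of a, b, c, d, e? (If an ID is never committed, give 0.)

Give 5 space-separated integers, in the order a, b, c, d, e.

Initial committed: {a=7, b=20, c=17, e=10}
Op 1: UPDATE b=5 (auto-commit; committed b=5)
Op 2: BEGIN: in_txn=True, pending={}
Op 3: UPDATE e=14 (pending; pending now {e=14})
Op 4: UPDATE e=16 (pending; pending now {e=16})
Op 5: UPDATE e=30 (pending; pending now {e=30})
Op 6: COMMIT: merged ['e'] into committed; committed now {a=7, b=5, c=17, e=30}
Op 7: UPDATE d=6 (auto-commit; committed d=6)
Op 8: BEGIN: in_txn=True, pending={}
Op 9: UPDATE e=26 (pending; pending now {e=26})
Op 10: COMMIT: merged ['e'] into committed; committed now {a=7, b=5, c=17, d=6, e=26}
Final committed: {a=7, b=5, c=17, d=6, e=26}

Answer: 7 5 17 6 26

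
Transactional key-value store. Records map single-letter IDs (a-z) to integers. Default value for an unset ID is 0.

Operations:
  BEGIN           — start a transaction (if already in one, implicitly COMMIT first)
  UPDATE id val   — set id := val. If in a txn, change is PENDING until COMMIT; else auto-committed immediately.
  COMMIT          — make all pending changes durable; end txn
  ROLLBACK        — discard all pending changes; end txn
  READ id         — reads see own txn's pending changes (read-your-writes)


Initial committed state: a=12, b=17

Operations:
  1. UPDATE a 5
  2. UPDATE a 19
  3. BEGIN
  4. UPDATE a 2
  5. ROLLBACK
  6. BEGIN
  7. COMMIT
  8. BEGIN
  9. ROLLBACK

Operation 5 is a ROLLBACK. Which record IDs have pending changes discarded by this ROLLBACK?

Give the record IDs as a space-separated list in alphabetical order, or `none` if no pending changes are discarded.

Answer: a

Derivation:
Initial committed: {a=12, b=17}
Op 1: UPDATE a=5 (auto-commit; committed a=5)
Op 2: UPDATE a=19 (auto-commit; committed a=19)
Op 3: BEGIN: in_txn=True, pending={}
Op 4: UPDATE a=2 (pending; pending now {a=2})
Op 5: ROLLBACK: discarded pending ['a']; in_txn=False
Op 6: BEGIN: in_txn=True, pending={}
Op 7: COMMIT: merged [] into committed; committed now {a=19, b=17}
Op 8: BEGIN: in_txn=True, pending={}
Op 9: ROLLBACK: discarded pending []; in_txn=False
ROLLBACK at op 5 discards: ['a']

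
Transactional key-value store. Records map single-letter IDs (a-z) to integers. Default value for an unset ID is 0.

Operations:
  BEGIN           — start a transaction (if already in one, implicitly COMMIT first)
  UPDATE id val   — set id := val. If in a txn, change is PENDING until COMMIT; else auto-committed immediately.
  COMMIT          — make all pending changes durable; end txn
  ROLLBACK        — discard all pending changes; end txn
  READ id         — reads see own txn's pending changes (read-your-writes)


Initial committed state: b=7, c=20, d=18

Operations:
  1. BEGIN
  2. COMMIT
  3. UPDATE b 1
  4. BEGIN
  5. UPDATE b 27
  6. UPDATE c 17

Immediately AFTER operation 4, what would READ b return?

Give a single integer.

Answer: 1

Derivation:
Initial committed: {b=7, c=20, d=18}
Op 1: BEGIN: in_txn=True, pending={}
Op 2: COMMIT: merged [] into committed; committed now {b=7, c=20, d=18}
Op 3: UPDATE b=1 (auto-commit; committed b=1)
Op 4: BEGIN: in_txn=True, pending={}
After op 4: visible(b) = 1 (pending={}, committed={b=1, c=20, d=18})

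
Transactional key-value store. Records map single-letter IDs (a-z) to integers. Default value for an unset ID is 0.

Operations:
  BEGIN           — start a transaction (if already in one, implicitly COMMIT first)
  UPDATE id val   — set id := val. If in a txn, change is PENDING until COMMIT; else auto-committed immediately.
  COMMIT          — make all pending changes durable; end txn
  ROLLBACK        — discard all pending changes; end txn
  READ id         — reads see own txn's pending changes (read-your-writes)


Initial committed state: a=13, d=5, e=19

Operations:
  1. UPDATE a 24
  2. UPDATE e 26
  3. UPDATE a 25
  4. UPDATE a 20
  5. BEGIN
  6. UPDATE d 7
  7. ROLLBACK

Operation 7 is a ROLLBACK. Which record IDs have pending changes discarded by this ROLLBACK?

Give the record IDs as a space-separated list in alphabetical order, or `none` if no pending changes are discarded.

Initial committed: {a=13, d=5, e=19}
Op 1: UPDATE a=24 (auto-commit; committed a=24)
Op 2: UPDATE e=26 (auto-commit; committed e=26)
Op 3: UPDATE a=25 (auto-commit; committed a=25)
Op 4: UPDATE a=20 (auto-commit; committed a=20)
Op 5: BEGIN: in_txn=True, pending={}
Op 6: UPDATE d=7 (pending; pending now {d=7})
Op 7: ROLLBACK: discarded pending ['d']; in_txn=False
ROLLBACK at op 7 discards: ['d']

Answer: d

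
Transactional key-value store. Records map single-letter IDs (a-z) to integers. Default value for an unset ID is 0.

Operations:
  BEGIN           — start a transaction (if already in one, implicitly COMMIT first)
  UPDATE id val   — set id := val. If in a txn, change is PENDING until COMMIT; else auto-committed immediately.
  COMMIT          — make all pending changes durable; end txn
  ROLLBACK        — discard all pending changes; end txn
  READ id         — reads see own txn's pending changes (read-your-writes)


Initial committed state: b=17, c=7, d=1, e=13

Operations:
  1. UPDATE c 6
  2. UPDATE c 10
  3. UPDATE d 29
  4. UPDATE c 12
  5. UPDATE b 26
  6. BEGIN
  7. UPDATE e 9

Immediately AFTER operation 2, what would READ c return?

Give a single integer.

Answer: 10

Derivation:
Initial committed: {b=17, c=7, d=1, e=13}
Op 1: UPDATE c=6 (auto-commit; committed c=6)
Op 2: UPDATE c=10 (auto-commit; committed c=10)
After op 2: visible(c) = 10 (pending={}, committed={b=17, c=10, d=1, e=13})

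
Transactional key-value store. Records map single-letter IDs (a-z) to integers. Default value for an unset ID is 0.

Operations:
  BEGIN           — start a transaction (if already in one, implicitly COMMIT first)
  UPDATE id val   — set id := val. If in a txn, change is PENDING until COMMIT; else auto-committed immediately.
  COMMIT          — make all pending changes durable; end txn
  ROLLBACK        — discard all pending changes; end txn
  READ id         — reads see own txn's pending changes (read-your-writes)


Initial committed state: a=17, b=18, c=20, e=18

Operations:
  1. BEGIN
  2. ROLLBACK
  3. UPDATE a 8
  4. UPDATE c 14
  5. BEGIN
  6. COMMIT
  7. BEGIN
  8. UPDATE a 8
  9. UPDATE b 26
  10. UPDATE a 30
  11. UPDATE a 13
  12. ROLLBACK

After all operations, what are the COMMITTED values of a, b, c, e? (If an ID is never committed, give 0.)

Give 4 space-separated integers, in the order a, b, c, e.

Initial committed: {a=17, b=18, c=20, e=18}
Op 1: BEGIN: in_txn=True, pending={}
Op 2: ROLLBACK: discarded pending []; in_txn=False
Op 3: UPDATE a=8 (auto-commit; committed a=8)
Op 4: UPDATE c=14 (auto-commit; committed c=14)
Op 5: BEGIN: in_txn=True, pending={}
Op 6: COMMIT: merged [] into committed; committed now {a=8, b=18, c=14, e=18}
Op 7: BEGIN: in_txn=True, pending={}
Op 8: UPDATE a=8 (pending; pending now {a=8})
Op 9: UPDATE b=26 (pending; pending now {a=8, b=26})
Op 10: UPDATE a=30 (pending; pending now {a=30, b=26})
Op 11: UPDATE a=13 (pending; pending now {a=13, b=26})
Op 12: ROLLBACK: discarded pending ['a', 'b']; in_txn=False
Final committed: {a=8, b=18, c=14, e=18}

Answer: 8 18 14 18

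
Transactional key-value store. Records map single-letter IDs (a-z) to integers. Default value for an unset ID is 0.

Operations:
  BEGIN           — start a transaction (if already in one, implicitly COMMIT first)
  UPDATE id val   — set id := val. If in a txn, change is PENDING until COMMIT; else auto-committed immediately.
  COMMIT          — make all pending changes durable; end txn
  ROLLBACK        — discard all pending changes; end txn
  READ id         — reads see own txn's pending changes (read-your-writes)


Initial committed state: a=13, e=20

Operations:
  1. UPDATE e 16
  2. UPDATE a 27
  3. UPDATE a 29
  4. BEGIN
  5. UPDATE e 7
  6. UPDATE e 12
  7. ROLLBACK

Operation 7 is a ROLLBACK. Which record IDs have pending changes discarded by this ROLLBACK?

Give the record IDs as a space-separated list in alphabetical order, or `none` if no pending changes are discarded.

Answer: e

Derivation:
Initial committed: {a=13, e=20}
Op 1: UPDATE e=16 (auto-commit; committed e=16)
Op 2: UPDATE a=27 (auto-commit; committed a=27)
Op 3: UPDATE a=29 (auto-commit; committed a=29)
Op 4: BEGIN: in_txn=True, pending={}
Op 5: UPDATE e=7 (pending; pending now {e=7})
Op 6: UPDATE e=12 (pending; pending now {e=12})
Op 7: ROLLBACK: discarded pending ['e']; in_txn=False
ROLLBACK at op 7 discards: ['e']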